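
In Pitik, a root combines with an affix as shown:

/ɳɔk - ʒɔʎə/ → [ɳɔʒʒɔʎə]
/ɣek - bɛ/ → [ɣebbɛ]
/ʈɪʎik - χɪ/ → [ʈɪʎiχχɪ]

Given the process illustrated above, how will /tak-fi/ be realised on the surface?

The data show regressive total assimilation (/k/ → [ʒ] before /ʒ/; /k/ → [b] before /b/; /k/ → [χ] before /χ/): in every case the target segment becomes identical to its following neighbour, copying more than a single feature.
/k/ is the segment targeted by the rule; it sits immediately before /f/, so it assimilates completely and surfaces as [f].

[taffi]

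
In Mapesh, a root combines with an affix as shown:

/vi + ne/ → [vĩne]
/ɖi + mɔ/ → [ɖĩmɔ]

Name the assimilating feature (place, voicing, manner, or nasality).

The vowel /i/ surfaces as nasalised [ĩ] next to the following nasal /n/ — it has acquired the [+nasal] feature of its neighbour.
Likewise in the remaining data: /i/ → [ĩ] before /m/ — each time a vowel is nasalised next to a following nasal.

nasality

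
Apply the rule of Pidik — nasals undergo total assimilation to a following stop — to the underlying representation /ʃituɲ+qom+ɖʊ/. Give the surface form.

[ʃituqqoɖɖʊ]

/ɲ/ is the segment targeted by the rule; it sits immediately before /q/, so it assimilates completely and surfaces as [q].
At the second juncture, /m/ likewise becomes [ɖ] adjacent to /ɖ/.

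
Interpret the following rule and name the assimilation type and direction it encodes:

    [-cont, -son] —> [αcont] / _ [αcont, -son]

The shared variable α links the value of [cont] on the target to that of the neighbouring obstruent. [cont] distinguishes stops from fricatives — a manner-of-articulation feature — so this is manner assimilation.
The conditioning segment sits to the right of the focus bar, meaning the trigger follows the segment that changes — regressive assimilation.

regressive manner assimilation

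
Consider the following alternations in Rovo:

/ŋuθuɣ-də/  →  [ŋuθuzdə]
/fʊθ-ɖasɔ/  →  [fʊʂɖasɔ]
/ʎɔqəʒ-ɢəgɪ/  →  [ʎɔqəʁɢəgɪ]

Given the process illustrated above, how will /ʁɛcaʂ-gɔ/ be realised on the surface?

[ʁɛcaxgɔ]

The data show regressive place assimilation: /ɣ/ → [z] before /d/; /θ/ → [ʂ] before /ɖ/; /ʒ/ → [ʁ] before /ɢ/. In each pair only place changes, matching the following consonant, while manner and voice stay constant.
The rule targets /ʂ/ (voiceless retroflex fricative), which sits before the trigger /g/ (velar).
Changing only its place to velar gives [x] — the voiceless velar fricative.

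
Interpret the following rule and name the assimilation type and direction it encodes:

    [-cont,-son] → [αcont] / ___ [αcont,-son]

regressive manner assimilation

The shared variable α links the value of [cont] on the target to that of the neighbouring obstruent. [cont] distinguishes stops from fricatives — a manner-of-articulation feature — so this is manner assimilation.
The conditioning segment sits to the right of the focus bar, meaning the trigger follows the segment that changes — regressive assimilation.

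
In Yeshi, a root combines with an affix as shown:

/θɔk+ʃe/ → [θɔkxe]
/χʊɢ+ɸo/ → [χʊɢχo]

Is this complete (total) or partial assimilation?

partial assimilation

Comparing underlying and surface forms, /ʃ/ → [x] is the alternation; the neighbouring /k/ is constant.
The change postalveolar → velar matches the place of the preceding /k/, identifying this as place assimilation.
Manner and voice are unchanged, so the assimilation is partial, not total.
Checking the remaining alternation: /ɸ/ → [χ] after /ɢ/ (bilabial → uvular, matching uvular) — only place changes, and always toward the preceding segment.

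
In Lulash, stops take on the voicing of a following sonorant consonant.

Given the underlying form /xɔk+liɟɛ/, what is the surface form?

[xɔgliɟɛ]

The rule targets /k/ (voiceless velar stop), which sits before the trigger /l/ (voiced).
Changing only its voicing to voiced gives [g] — the voiced velar stop.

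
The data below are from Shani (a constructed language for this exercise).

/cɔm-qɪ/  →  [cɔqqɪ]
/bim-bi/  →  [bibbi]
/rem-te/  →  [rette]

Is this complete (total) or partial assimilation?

total assimilation

Comparing underlying and surface forms, /m/ → [q] is the alternation; the neighbouring /q/ is constant.
The output [q] is identical to the trigger /q/ — every feature (place, manner, voicing) has been copied — so this is total assimilation.
The remaining alternations confirm this: /m/ → [b] before /b/; /m/ → [t] before /t/ — in each case the output is a copy of the following consonant.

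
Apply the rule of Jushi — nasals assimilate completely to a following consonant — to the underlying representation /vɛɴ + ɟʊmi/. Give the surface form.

[vɛɟɟʊmi]

/ɴ/ is the segment targeted by the rule; it sits immediately before /ɟ/, so it assimilates completely and surfaces as [ɟ].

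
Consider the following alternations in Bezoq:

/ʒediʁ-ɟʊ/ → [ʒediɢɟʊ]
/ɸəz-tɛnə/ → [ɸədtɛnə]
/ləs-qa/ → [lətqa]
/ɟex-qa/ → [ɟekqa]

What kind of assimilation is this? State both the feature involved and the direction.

The segment that alternates is /ʁ/, which surfaces as [ɢ] when adjacent to /ɟ/.
/ʁ/ is a fricative while /ɟ/ is a stop; the output [ɢ] is a stop, matching the trigger — so the feature that spreads is manner.
Place and voice are unchanged, so the assimilation is partial, not total.
The other alternating forms pattern the same way: /z/ → [d] before /t/ (fricative → stop, matching a stop); /s/ → [t] before /q/ (fricative → stop, matching a stop); /x/ → [k] before /q/ (fricative → stop, matching a stop) — only manner changes, and always toward the following segment.
Since the segment that changes precedes the conditioning segment, the assimilation is regressive.

regressive manner assimilation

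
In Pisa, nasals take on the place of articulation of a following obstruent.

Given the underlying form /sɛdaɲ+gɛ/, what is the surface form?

[sɛdaŋgɛ]

/ɲ/ is a voiced palatal nasal. The following trigger /g/ is velar, so /ɲ/ must become velar as well.
Changing only its place to velar gives [ŋ] — the voiced velar nasal.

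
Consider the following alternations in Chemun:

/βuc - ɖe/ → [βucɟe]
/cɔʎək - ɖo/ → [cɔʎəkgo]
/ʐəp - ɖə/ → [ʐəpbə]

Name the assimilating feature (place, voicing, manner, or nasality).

The segment that alternates is /ɖ/, which surfaces as [ɟ] when adjacent to /c/.
The change retroflex → palatal matches the place of the preceding /c/, identifying this as place assimilation.
Checking the remaining alternations: /ɖ/ → [g] after /k/ (retroflex → velar, matching velar); /ɖ/ → [b] after /p/ (retroflex → bilabial, matching bilabial) — only place changes, and always toward the preceding segment.

place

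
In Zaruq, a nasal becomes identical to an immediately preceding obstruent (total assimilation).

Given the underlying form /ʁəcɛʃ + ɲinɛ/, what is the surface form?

/ɲ/ is the segment targeted by the rule; it sits immediately after /ʃ/, so it assimilates completely and surfaces as [ʃ].

[ʁəcɛʃʃinɛ]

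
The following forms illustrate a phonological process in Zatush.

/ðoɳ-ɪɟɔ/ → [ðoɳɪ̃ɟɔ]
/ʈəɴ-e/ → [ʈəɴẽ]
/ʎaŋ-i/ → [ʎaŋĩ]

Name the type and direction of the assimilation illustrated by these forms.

progressive nasality assimilation (vowel nasalisation)

The vowel /ɪ/ surfaces as nasalised [ɪ̃] next to the preceding nasal /ɳ/ — it has acquired the [+nasal] feature of its neighbour.
The other forms show the same pattern: /e/ → [ẽ] after /ɴ/; /i/ → [ĩ] after /ŋ/ — each time a vowel is nasalised next to a preceding nasal.
Because the conditioning nasal is to the left of the vowel that changes, the process is progressive (perseverative).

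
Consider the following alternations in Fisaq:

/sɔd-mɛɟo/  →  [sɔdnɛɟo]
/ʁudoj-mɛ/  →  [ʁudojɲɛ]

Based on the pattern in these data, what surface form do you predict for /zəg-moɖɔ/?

[zəgŋoɖɔ]

The data show progressive place assimilation: /m/ → [n] after /d/; /m/ → [ɲ] after /j/. In each pair only place changes, matching the preceding consonant, while manner and voice stay constant.
/m/ is a voiced bilabial nasal. The preceding trigger /g/ is velar, so /m/ must become velar as well.
A voiced velar nasal is [ŋ], so the surface segment is [ŋ].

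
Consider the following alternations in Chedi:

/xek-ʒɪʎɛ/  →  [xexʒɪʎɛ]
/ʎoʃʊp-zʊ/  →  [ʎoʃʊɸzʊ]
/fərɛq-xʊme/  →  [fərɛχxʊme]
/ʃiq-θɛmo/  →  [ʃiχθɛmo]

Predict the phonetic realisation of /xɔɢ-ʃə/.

[xɔʁʃə]

The data show regressive manner assimilation: /k/ → [x] before /ʒ/; /p/ → [ɸ] before /z/; /q/ → [χ] before /x/; /q/ → [χ] before /θ/. In each pair only manner changes, matching the following consonant, while place and voice stay constant.
The rule targets /ɢ/ (voiced uvular stop), which sits before the trigger /ʃ/ (fricative).
The voiced uvular fricative is [ʁ], so /ɢ/ → [ʁ].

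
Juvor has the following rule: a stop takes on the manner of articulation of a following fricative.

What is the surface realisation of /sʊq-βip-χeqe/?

[sʊχβiɸχeqe]

The rule targets /q/ (voiceless uvular stop), which sits before the trigger /β/ (fricative).
The voiceless uvular fricative is [χ], so /q/ → [χ].
The same rule applies at the second boundary: /p/ → [ɸ] next to /χ/.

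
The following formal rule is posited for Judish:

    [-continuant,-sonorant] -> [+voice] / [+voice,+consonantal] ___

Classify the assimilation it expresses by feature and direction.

The target ([-continuant,-sonorant], stops) acquires [+voice] next to a voiced consonant ([+voice,+consonantal]) — it takes on the voicing of its neighbour, so the feature that spreads is voicing.
The conditioning segment sits to the left of the focus bar, meaning the trigger precedes the segment that changes — progressive assimilation.

progressive voicing assimilation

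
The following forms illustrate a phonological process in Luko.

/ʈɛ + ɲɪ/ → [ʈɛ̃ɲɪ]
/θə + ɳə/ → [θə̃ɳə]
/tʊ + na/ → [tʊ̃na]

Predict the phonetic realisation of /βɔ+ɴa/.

The data show regressive nasality assimilation (vowel nasalisation): /ɛ/ → [ɛ̃] before /ɲ/; /ə/ → [ə̃] before /ɳ/; /ʊ/ → [ʊ̃] before /n/ — a vowel is nasalised by an immediately following nasal consonant.
/ɔ/ sits next to the nasal /ɴ/ and is therefore nasalised to [ɔ̃].

[βɔ̃ɴa]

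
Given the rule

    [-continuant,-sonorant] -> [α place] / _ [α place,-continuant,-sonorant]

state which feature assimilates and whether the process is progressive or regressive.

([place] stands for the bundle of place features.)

The shared variable α links the value of the place features (abbreviated [place]) on the target to the same value on the neighbouring segment, so place is the feature that assimilates.
The conditioning segment sits to the right of the focus bar, meaning the trigger follows the segment that changes — regressive assimilation.

regressive place assimilation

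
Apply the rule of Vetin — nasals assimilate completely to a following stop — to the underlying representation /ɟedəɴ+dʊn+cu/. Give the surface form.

[ɟedəddʊccu]

/ɴ/ is the segment targeted by the rule; it sits immediately before /d/, so it assimilates completely and surfaces as [d].
At the second juncture, /n/ likewise becomes [c] adjacent to /c/.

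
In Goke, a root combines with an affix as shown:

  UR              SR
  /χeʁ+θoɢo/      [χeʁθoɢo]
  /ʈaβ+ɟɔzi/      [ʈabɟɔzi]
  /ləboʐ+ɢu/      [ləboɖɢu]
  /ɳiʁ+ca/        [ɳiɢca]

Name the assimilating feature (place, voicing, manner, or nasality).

manner

Underlying /β/ is realised as [b] next to /ɟ/; /ɟ/ itself does not change.
The change fricative → stop matches the manner of the following /ɟ/, identifying this as manner assimilation.
The other alternating forms pattern the same way: /ʐ/ → [ɖ] before /ɢ/ (fricative → stop, matching a stop); /ʁ/ → [ɢ] before /c/ (fricative → stop, matching a stop) — only manner changes, and always toward the following segment.
No alternation appears in [χeʁθoɢo]: there the adjacent consonants already agree in manner (/ʁ/ and /θ/ are both fricatives), so this form is consistent with the same rule.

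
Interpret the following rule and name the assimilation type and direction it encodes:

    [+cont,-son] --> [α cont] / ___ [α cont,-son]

The rule copies [cont] (continuancy) from the environment onto the target fricatives; since [±cont] encodes the stop/fricative manner contrast, the assimilating dimension is manner.
The conditioning segment sits to the right of the focus bar, meaning the trigger follows the segment that changes — regressive assimilation.

regressive manner assimilation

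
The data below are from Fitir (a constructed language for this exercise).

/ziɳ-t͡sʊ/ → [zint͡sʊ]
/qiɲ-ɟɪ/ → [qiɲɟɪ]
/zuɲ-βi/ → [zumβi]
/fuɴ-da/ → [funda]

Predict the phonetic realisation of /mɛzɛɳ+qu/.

The data show regressive place assimilation: /ɳ/ → [n] before /t͡s/; /ɲ/ → [m] before /β/; /ɴ/ → [n] before /d/. In each pair only place changes, matching the following consonant, while manner and voice stay constant.
No alternation appears in [qiɲɟɪ]: there the adjacent consonants already agree in place (/ɲ/ and /ɟ/ are both palatal), so this form is consistent with the same rule.
/ɳ/ is a voiced retroflex nasal. The following trigger /q/ is uvular, so /ɳ/ must become uvular as well.
Changing only its place to uvular gives [ɴ] — the voiced uvular nasal.

[mɛzɛɴqu]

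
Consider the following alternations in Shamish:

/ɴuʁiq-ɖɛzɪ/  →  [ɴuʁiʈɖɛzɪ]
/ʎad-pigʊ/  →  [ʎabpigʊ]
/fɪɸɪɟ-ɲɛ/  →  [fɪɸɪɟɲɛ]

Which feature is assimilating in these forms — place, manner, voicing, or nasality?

place

Comparing underlying and surface forms, /q/ → [ʈ] is the alternation; the neighbouring /ɖ/ is constant.
/q/ is uvular while /ɖ/ is retroflex; the output [ʈ] is retroflex, matching the trigger — so the feature that spreads is place.
The same holds elsewhere in the data: /d/ → [b] before /p/ (alveolar → bilabial, matching bilabial) — only place changes, and always toward the following segment.
Nothing changes in [fɪɸɪɟɲɛ]: there the adjacent consonants already agree in place (/ɟ/ and /ɲ/ are both palatal), so this form is consistent with the same rule.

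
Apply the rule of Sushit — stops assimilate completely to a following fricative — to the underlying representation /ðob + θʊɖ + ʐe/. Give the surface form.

/b/ is the segment targeted by the rule; it sits immediately before /θ/, so it assimilates completely and surfaces as [θ].
The same rule applies at the second boundary: /ɖ/ → [ʐ] next to /ʐ/.

[ðoθθʊʐʐe]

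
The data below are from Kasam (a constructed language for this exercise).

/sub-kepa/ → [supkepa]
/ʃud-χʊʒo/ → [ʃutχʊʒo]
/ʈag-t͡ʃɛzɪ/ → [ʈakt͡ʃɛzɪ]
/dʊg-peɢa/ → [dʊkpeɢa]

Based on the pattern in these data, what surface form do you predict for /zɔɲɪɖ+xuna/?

The data show regressive voicing assimilation: /b/ → [p] before /k/; /d/ → [t] before /χ/; /g/ → [k] before /t͡ʃ/; /g/ → [k] before /p/. In each pair only voicing changes, matching the following consonant, while place and manner stay constant.
/ɖ/ is a voiced retroflex stop. The following trigger /x/ is voiceless, so /ɖ/ must become voiceless as well.
Changing only its voicing to voiceless gives [ʈ] — the voiceless retroflex stop.

[zɔɲɪʈxuna]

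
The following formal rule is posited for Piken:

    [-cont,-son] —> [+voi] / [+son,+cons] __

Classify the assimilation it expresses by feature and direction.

The structural change is [+voi], and the conditioning segment [+son,+cons] (a sonorant consonant) is itself voiced, so the target comes to share the voicing of its neighbour — voicing assimilation.
The conditioning segment sits to the left of the focus bar, meaning the trigger precedes the segment that changes — progressive assimilation.

progressive voicing assimilation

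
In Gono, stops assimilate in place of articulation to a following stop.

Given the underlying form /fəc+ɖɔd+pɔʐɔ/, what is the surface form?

/c/ is a voiceless palatal stop. The following trigger /ɖ/ is retroflex, so /c/ must become retroflex as well.
Changing only its place to retroflex gives [ʈ] — the voiceless retroflex stop.
At the second juncture, /d/ likewise becomes [b] adjacent to /p/.

[fəʈɖɔbpɔʐɔ]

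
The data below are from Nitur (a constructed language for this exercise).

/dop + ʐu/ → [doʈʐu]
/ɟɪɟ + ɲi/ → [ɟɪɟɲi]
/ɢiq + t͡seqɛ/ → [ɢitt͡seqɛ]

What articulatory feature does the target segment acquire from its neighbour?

The segment that alternates is /p/, which surfaces as [ʈ] when adjacent to /ʐ/.
/p/ is bilabial while /ʐ/ is retroflex; the output [ʈ] is retroflex, matching the trigger — so the feature that spreads is place.
Checking the remaining alternation: /q/ → [t] before /t͡s/ (uvular → alveolar, matching alveolar) — only place changes, and always toward the following segment.
No alternation appears in [ɟɪɟɲi]: there the adjacent consonants already agree in place (/ɟ/ and /ɲ/ are both palatal), so this form is consistent with the same rule.

place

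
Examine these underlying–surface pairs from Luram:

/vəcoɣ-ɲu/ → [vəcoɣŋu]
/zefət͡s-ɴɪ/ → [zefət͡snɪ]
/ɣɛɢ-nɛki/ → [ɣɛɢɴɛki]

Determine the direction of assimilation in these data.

The segment that alternates is /ɲ/, which surfaces as [ŋ] when adjacent to /ɣ/.
The change palatal → velar matches the place of the preceding /ɣ/, identifying this as place assimilation.
The same holds elsewhere in the data: /ɴ/ → [n] after /t͡s/ (uvular → alveolar, matching alveolar); /n/ → [ɴ] after /ɢ/ (alveolar → uvular, matching uvular) — only place changes, and always toward the preceding segment.
Since the segment that changes follows the conditioning segment, the assimilation is progressive.

progressive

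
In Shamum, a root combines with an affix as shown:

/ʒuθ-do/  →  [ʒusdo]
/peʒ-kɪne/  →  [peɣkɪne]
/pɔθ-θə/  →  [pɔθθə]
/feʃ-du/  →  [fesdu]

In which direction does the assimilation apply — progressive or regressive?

The segment that alternates is /θ/, which surfaces as [s] when adjacent to /d/.
The change dental → alveolar matches the place of the following /d/, identifying this as place assimilation.
The other alternating forms pattern the same way: /ʒ/ → [ɣ] before /k/ (postalveolar → velar, matching velar); /ʃ/ → [s] before /d/ (postalveolar → alveolar, matching alveolar) — only place changes, and always toward the following segment.
Nothing changes in [pɔθθə]: there the adjacent consonants already agree in place (/θ/ and /θ/ are both dental), so this form is consistent with the same rule.
Since the segment that changes precedes the conditioning segment, the assimilation is regressive.

regressive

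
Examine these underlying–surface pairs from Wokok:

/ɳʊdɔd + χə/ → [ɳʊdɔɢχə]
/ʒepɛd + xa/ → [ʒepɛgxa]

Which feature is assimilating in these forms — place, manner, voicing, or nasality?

place

The segment that alternates is /d/, which surfaces as [ɢ] when adjacent to /χ/.
/d/ is alveolar while /χ/ is uvular; the output [ɢ] is uvular, matching the trigger — so the feature that spreads is place.
The other alternating form patterns the same way: /d/ → [g] before /x/ (alveolar → velar, matching velar) — only place changes, and always toward the following segment.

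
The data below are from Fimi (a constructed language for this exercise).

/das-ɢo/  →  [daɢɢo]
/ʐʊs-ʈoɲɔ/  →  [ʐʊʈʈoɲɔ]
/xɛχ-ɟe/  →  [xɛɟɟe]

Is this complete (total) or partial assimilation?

The segment that alternates is /s/, which surfaces as [ɢ] when adjacent to /ɢ/.
The output [ɢ] is identical to the trigger /ɢ/ — every feature (place, manner, voicing) has been copied — so this is total assimilation.
The remaining alternations confirm this: /s/ → [ʈ] before /ʈ/; /χ/ → [ɟ] before /ɟ/ — in each case the output is a copy of the following consonant.

total assimilation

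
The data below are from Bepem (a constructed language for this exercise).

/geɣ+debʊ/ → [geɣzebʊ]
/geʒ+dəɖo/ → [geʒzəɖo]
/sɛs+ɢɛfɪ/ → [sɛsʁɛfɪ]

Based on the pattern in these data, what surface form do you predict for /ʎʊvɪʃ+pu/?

[ʎʊvɪʃɸu]

The data show progressive manner assimilation: /d/ → [z] after /ɣ/; /d/ → [z] after /ʒ/; /ɢ/ → [ʁ] after /s/. In each pair only manner changes, matching the preceding consonant, while place and voice stay constant.
/p/ is a voiceless bilabial stop. The preceding trigger /ʃ/ is a fricative, so /p/ must become a fricative as well.
Changing only its manner to fricative gives [ɸ] — the voiceless bilabial fricative.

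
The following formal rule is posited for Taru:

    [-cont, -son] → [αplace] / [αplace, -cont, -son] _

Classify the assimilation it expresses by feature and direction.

The rule copies the place features (abbreviated [place]) from the environment onto the target, so the assimilating feature is place.
Since the environment is written before the underscore, the trigger precedes the target; the direction is progressive.

progressive place assimilation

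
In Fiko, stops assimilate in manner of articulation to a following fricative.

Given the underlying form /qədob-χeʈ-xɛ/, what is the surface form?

[qədoβχeʂxɛ]

/b/ is a voiced bilabial stop. The following trigger /χ/ is a fricative, so /b/ must become a fricative as well.
A voiced bilabial fricative is [β], so the surface segment is [β].
The same rule applies at the second boundary: /ʈ/ → [ʂ] next to /x/.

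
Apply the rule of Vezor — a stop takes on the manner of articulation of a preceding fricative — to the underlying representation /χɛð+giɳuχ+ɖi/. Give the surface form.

The rule targets /g/ (voiced velar stop), which sits after the trigger /ð/ (fricative).
The voiced velar fricative is [ɣ], so /g/ → [ɣ].
The same rule applies at the second boundary: /ɖ/ → [ʐ] next to /χ/.

[χɛðɣiɳuχʐi]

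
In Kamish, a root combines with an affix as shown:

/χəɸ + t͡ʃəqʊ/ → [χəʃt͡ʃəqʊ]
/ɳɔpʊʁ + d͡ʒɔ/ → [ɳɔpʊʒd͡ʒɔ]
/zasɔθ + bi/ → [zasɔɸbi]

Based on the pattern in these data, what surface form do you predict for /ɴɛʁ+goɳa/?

[ɴɛɣgoɳa]

The data show regressive place assimilation: /ɸ/ → [ʃ] before /t͡ʃ/; /ʁ/ → [ʒ] before /d͡ʒ/; /θ/ → [ɸ] before /b/. In each pair only place changes, matching the following consonant, while manner and voice stay constant.
/ʁ/ is a voiced uvular fricative. The following trigger /g/ is velar, so /ʁ/ must become velar as well.
The voiced velar fricative is [ɣ], so /ʁ/ → [ɣ].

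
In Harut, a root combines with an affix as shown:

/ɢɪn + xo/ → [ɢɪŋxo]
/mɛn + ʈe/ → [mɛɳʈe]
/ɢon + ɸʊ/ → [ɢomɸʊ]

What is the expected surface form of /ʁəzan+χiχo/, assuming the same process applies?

The data show regressive place assimilation: /n/ → [ŋ] before /x/; /n/ → [ɳ] before /ʈ/; /n/ → [m] before /ɸ/. In each pair only place changes, matching the following consonant, while manner and voice stay constant.
The rule targets /n/ (voiced alveolar nasal), which sits before the trigger /χ/ (uvular).
A voiced uvular nasal is [ɴ], so the surface segment is [ɴ].

[ʁəzaɴχiχo]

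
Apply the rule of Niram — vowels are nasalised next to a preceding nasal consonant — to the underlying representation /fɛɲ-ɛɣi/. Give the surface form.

[fɛɲɛ̃ɣi]

The vowel /ɛ/ is adjacent to the preceding nasal /ɲ/, so it acquires [+nasal] and surfaces as [ɛ̃].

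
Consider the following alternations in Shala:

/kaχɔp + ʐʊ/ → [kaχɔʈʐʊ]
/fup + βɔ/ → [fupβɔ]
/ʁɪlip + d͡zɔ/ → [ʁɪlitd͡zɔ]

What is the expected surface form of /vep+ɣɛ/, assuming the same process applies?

[vekɣɛ]

The data show regressive place assimilation: /p/ → [ʈ] before /ʐ/; /p/ → [t] before /d͡z/. In each pair only place changes, matching the following consonant, while manner and voice stay constant.
Nothing changes in [fupβɔ]: there the adjacent consonants already agree in place (/p/ and /β/ are both bilabial), so this form is consistent with the same rule.
The rule targets /p/ (voiceless bilabial stop), which sits before the trigger /ɣ/ (velar).
Changing only its place to velar gives [k] — the voiceless velar stop.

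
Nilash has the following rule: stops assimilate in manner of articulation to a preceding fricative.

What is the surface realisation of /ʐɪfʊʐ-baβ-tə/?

The rule targets /b/ (voiced bilabial stop), which sits after the trigger /ʐ/ (fricative).
A voiced bilabial fricative is [β], so the surface segment is [β].
At the second juncture, /t/ likewise becomes [s] adjacent to /β/.

[ʐɪfʊʐβaβsə]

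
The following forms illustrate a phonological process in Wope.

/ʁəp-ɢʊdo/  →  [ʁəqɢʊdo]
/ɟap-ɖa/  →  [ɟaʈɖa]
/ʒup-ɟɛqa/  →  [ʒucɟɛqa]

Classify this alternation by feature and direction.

regressive place assimilation

Underlying /p/ is realised as [q] next to /ɢ/; /ɢ/ itself does not change.
/p/ is bilabial while /ɢ/ is uvular; the output [q] is uvular, matching the trigger — so the feature that spreads is place.
Manner and voice are unchanged, so the assimilation is partial, not total.
The same holds elsewhere in the data: /p/ → [ʈ] before /ɖ/ (bilabial → retroflex, matching retroflex); /p/ → [c] before /ɟ/ (bilabial → palatal, matching palatal) — only place changes, and always toward the following segment.
The trigger is the following segment, so the direction is regressive (anticipatory).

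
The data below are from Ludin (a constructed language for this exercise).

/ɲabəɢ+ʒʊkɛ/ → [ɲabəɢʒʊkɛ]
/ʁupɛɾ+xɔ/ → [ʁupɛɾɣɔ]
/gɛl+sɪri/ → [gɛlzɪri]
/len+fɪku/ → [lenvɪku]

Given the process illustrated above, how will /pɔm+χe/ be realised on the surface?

[pɔmʁe]

The data show progressive voicing assimilation: /x/ → [ɣ] after /ɾ/; /s/ → [z] after /l/; /f/ → [v] after /n/. In each pair only voicing changes, matching the preceding consonant, while place and manner stay constant.
Nothing changes in [ɲabəɢʒʊkɛ]: there the adjacent consonants already agree in voicing (/ʒ/ and /ɢ/ are both voiced), so this form is consistent with the same rule.
The rule targets /χ/ (voiceless uvular fricative), which sits after the trigger /m/ (voiced).
The voiced uvular fricative is [ʁ], so /χ/ → [ʁ].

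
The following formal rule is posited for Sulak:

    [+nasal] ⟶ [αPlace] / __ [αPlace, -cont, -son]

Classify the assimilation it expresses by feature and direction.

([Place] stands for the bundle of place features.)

regressive place assimilation

The shared variable α links the value of the place features (abbreviated [Place]) on the target to the same value on the neighbouring segment, so place is the feature that assimilates.
The conditioning segment sits to the right of the focus bar, meaning the trigger follows the segment that changes — regressive assimilation.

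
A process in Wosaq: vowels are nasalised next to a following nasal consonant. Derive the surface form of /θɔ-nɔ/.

[θɔ̃nɔ]

The vowel /ɔ/ is adjacent to the following nasal /n/, so it acquires [+nasal] and surfaces as [ɔ̃].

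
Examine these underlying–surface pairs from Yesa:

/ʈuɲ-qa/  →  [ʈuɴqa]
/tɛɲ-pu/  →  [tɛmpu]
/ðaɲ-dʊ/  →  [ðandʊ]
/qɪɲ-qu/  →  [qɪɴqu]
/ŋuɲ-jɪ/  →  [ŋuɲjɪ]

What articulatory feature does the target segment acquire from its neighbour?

place

Comparing underlying and surface forms, /ɲ/ → [ɴ] is the alternation; the neighbouring /q/ is constant.
/ɲ/ is palatal while /q/ is uvular; the output [ɴ] is uvular, matching the trigger — so the feature that spreads is place.
The same holds elsewhere in the data: /ɲ/ → [m] before /p/ (palatal → bilabial, matching bilabial); /ɲ/ → [n] before /d/ (palatal → alveolar, matching alveolar) — only place changes, and always toward the following segment.
No alternation appears in [ŋuɲjɪ]: there the adjacent consonants already agree in place (/ɲ/ and /j/ are both palatal), so this form is consistent with the same rule.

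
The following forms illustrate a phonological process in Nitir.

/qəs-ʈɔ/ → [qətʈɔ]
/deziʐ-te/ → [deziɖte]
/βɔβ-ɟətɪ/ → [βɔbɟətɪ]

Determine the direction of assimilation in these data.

regressive

Comparing underlying and surface forms, /s/ → [t] is the alternation; the neighbouring /ʈ/ is constant.
The change fricative → stop matches the manner of the following /ʈ/, identifying this as manner assimilation.
The other alternating forms pattern the same way: /ʐ/ → [ɖ] before /t/ (fricative → stop, matching a stop); /β/ → [b] before /ɟ/ (fricative → stop, matching a stop) — only manner changes, and always toward the following segment.
Since the segment that changes precedes the conditioning segment, the assimilation is regressive.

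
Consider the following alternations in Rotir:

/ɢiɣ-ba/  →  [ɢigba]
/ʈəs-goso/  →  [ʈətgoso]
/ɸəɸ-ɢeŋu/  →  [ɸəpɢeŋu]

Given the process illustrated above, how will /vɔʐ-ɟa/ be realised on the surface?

The data show regressive manner assimilation: /ɣ/ → [g] before /b/; /s/ → [t] before /g/; /ɸ/ → [p] before /ɢ/. In each pair only manner changes, matching the following consonant, while place and voice stay constant.
The rule targets /ʐ/ (voiced retroflex fricative), which sits before the trigger /ɟ/ (stop).
The voiced retroflex stop is [ɖ], so /ʐ/ → [ɖ].

[vɔɖɟa]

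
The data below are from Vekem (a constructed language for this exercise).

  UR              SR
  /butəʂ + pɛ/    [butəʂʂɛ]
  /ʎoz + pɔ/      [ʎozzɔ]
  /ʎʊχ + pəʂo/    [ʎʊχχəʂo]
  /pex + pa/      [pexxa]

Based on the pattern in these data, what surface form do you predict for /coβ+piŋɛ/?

[coββiŋɛ]

The data show progressive total assimilation (/p/ → [ʂ] after /ʂ/; /p/ → [z] after /z/; /p/ → [χ] after /χ/; /p/ → [x] after /x/): in every case the target segment becomes identical to its preceding neighbour, copying more than a single feature.
/p/ is the segment targeted by the rule; it sits immediately after /β/, so it assimilates completely and surfaces as [β].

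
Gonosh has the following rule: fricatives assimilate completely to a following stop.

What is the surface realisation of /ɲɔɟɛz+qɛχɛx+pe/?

/z/ is the segment targeted by the rule; it sits immediately before /q/, so it assimilates completely and surfaces as [q].
At the second juncture, /x/ likewise becomes [p] adjacent to /p/.

[ɲɔɟɛqqɛχɛppe]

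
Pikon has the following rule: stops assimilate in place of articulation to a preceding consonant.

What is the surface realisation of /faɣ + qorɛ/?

The rule targets /q/ (voiceless uvular stop), which sits after the trigger /ɣ/ (velar).
The voiceless velar stop is [k], so /q/ → [k].

[faɣkorɛ]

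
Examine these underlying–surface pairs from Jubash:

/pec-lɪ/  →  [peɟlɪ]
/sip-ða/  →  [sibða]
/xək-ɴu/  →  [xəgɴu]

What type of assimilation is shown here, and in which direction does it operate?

regressive voicing assimilation

Underlying /c/ is realised as [ɟ] next to /l/; /l/ itself does not change.
The change voiceless → voiced matches the voicing of the following /l/, identifying this as voicing assimilation.
Place and manner are unchanged, so the assimilation is partial, not total.
The same holds elsewhere in the data: /p/ → [b] before /ð/ (voiceless → voiced, matching voiced); /k/ → [g] before /ɴ/ (voiceless → voiced, matching voiced) — only voicing changes, and always toward the following segment.
The trigger is the following segment, so the direction is regressive (anticipatory).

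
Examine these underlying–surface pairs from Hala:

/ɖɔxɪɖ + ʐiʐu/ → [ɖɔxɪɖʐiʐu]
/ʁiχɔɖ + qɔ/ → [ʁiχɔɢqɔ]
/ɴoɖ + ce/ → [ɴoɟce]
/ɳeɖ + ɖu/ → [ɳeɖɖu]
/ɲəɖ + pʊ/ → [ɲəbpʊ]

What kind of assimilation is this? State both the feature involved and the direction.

regressive place assimilation

Underlying /ɖ/ is realised as [ɢ] next to /q/; /q/ itself does not change.
/ɖ/ is retroflex while /q/ is uvular; the output [ɢ] is uvular, matching the trigger — so the feature that spreads is place.
Manner and voice are unchanged, so the assimilation is partial, not total.
Checking the remaining alternations: /ɖ/ → [ɟ] before /c/ (retroflex → palatal, matching palatal); /ɖ/ → [b] before /p/ (retroflex → bilabial, matching bilabial) — only place changes, and always toward the following segment.
No alternation appears in [ɖɔxɪɖʐiʐu], [ɳeɖɖu]: there the adjacent consonants already agree in place (/ɖ/ and /ʐ/ are both retroflex; /ɖ/ and /ɖ/ are both retroflex), so these forms are consistent with the same rule.
Since the segment that changes precedes the conditioning segment, the assimilation is regressive.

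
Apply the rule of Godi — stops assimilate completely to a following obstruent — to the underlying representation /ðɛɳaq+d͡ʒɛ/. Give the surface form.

[ðɛɳad͡ʒd͡ʒɛ]

/q/ is the segment targeted by the rule; it sits immediately before /d͡ʒ/, so it assimilates completely and surfaces as [d͡ʒ].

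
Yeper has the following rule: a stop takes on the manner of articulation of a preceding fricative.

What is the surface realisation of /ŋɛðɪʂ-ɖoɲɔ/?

[ŋɛðɪʂʐoɲɔ]

The rule targets /ɖ/ (voiced retroflex stop), which sits after the trigger /ʂ/ (fricative).
Changing only its manner to fricative gives [ʐ] — the voiced retroflex fricative.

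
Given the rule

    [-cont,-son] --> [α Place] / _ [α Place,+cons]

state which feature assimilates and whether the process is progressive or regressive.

regressive place assimilation

The shared variable α links the value of the place features (abbreviated [Place]) on the target to the same value on the neighbouring segment, so place is the feature that assimilates.
Since the environment is written after the underscore, the trigger follows the target; the direction is regressive.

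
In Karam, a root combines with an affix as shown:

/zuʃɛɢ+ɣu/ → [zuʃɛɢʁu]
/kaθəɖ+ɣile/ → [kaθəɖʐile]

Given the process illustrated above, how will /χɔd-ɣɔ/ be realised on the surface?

[χɔdzɔ]

The data show progressive place assimilation: /ɣ/ → [ʁ] after /ɢ/; /ɣ/ → [ʐ] after /ɖ/. In each pair only place changes, matching the preceding consonant, while manner and voice stay constant.
The rule targets /ɣ/ (voiced velar fricative), which sits after the trigger /d/ (alveolar).
A voiced alveolar fricative is [z], so the surface segment is [z].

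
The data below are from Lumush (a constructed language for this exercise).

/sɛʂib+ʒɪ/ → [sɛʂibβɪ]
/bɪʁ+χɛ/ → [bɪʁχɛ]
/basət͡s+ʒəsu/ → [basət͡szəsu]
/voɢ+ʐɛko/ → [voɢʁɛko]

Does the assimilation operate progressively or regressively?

progressive

The segment that alternates is /ʒ/, which surfaces as [β] when adjacent to /b/.
The change postalveolar → bilabial matches the place of the preceding /b/, identifying this as place assimilation.
The other alternating forms pattern the same way: /ʒ/ → [z] after /t͡s/ (postalveolar → alveolar, matching alveolar); /ʐ/ → [ʁ] after /ɢ/ (retroflex → uvular, matching uvular) — only place changes, and always toward the preceding segment.
Nothing changes in [bɪʁχɛ]: there the adjacent consonants already agree in place (/χ/ and /ʁ/ are both uvular), so this form is consistent with the same rule.
The trigger is the preceding segment, so the direction is progressive (perseverative).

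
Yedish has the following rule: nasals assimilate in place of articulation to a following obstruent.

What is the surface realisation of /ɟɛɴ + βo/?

[ɟɛmβo]

/ɴ/ is a voiced uvular nasal. The following trigger /β/ is bilabial, so /ɴ/ must become bilabial as well.
Changing only its place to bilabial gives [m] — the voiced bilabial nasal.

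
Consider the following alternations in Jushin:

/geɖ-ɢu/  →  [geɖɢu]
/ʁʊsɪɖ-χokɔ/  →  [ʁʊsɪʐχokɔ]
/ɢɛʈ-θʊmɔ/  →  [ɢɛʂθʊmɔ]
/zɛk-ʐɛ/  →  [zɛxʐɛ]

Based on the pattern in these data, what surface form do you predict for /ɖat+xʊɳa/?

[ɖasxʊɳa]

The data show regressive manner assimilation: /ɖ/ → [ʐ] before /χ/; /ʈ/ → [ʂ] before /θ/; /k/ → [x] before /ʐ/. In each pair only manner changes, matching the following consonant, while place and voice stay constant.
Nothing changes in [geɖɢu]: there the adjacent consonants already agree in manner (/ɖ/ and /ɢ/ are both stops), so this form is consistent with the same rule.
/t/ is a voiceless alveolar stop. The following trigger /x/ is a fricative, so /t/ must become a fricative as well.
The voiceless alveolar fricative is [s], so /t/ → [s].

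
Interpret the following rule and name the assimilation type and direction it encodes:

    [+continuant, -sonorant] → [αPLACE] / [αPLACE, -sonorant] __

progressive place assimilation

The rule copies the place features (abbreviated [PLACE]) from the environment onto the target, so the assimilating feature is place.
Since the environment is written before the underscore, the trigger precedes the target; the direction is progressive.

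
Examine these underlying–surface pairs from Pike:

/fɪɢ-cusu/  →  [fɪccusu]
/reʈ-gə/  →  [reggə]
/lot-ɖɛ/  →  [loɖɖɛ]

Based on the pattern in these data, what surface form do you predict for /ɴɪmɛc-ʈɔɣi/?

The data show regressive total assimilation (/ɢ/ → [c] before /c/; /ʈ/ → [g] before /g/; /t/ → [ɖ] before /ɖ/): in every case the target segment becomes identical to its following neighbour, copying more than a single feature.
/c/ is the segment targeted by the rule; it sits immediately before /ʈ/, so it assimilates completely and surfaces as [ʈ].

[ɴɪmɛʈʈɔɣi]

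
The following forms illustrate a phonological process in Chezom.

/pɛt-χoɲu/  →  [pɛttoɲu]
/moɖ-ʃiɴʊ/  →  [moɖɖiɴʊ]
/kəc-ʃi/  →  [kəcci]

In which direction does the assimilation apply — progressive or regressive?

Underlying /χ/ is realised as [t] next to /t/; /t/ itself does not change.
The output [t] is identical to the trigger /t/ — every feature (place, manner, voicing) has been copied — so this is total assimilation.
The remaining alternations confirm this: /ʃ/ → [ɖ] after /ɖ/; /ʃ/ → [c] after /c/ — in each case the output is a copy of the preceding consonant.
The trigger is the preceding segment, so the direction is progressive (perseverative).

progressive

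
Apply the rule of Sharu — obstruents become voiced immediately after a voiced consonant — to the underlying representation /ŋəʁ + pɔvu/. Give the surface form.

/p/ is a voiceless bilabial stop. The preceding trigger /ʁ/ is voiced, so /p/ must become voiced as well.
Changing only its voicing to voiced gives [b] — the voiced bilabial stop.

[ŋəʁbɔvu]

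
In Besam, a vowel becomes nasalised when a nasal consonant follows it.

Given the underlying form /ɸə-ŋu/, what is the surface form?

/ə/ sits next to the nasal /ŋ/ and is therefore nasalised to [ə̃].

[ɸə̃ŋu]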